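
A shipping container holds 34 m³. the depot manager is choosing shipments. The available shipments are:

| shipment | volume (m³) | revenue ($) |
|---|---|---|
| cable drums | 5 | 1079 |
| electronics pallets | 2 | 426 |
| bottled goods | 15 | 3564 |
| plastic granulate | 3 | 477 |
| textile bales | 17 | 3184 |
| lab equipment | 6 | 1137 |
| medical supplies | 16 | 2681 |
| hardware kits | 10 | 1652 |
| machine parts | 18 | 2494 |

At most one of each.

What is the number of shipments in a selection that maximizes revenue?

3

Optimal total is 7174.
electronics pallets + bottled goods + textile bales hits 7174 at 34 m³.
Every optimal selection uses 3 shipments.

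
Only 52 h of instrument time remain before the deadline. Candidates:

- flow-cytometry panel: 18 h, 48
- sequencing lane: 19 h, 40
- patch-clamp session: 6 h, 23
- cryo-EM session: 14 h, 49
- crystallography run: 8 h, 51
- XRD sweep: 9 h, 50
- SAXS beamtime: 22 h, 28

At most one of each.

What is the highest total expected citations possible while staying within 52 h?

Taking the top-ratio experiments first gives patch-clamp session + cryo-EM session + crystallography run + XRD sweep for 173 (37 h).
The 6 h tied up in patch-clamp session is better spent on flow-cytometry panel — total rises to 198 (49 h).

198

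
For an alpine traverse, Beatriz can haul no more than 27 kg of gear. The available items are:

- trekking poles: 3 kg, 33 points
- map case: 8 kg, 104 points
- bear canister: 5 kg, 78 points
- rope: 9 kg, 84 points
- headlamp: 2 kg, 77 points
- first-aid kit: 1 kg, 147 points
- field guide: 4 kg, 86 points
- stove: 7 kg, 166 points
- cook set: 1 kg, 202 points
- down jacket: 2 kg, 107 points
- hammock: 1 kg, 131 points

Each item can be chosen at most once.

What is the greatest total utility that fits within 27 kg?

The ratio ordering already packs tightly: trekking poles + bear canister + headlamp + first-aid kit + field guide + stove + cook set + down jacket + hammock, 26 kg, 1027.
The closest alternative, map case + headlamp + first-aid kit + field guide + stove + cook set + down jacket + hammock, reaches only 1020.

1027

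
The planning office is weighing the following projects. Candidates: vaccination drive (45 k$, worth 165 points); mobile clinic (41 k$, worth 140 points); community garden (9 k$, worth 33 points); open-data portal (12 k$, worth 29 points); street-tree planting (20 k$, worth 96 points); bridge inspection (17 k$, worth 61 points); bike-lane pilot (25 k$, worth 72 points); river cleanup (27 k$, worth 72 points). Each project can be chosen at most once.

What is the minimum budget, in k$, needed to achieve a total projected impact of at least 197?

Need the lightest bundle worth ≥ 197.
Taking vaccination drive + community garden gives 198 (≥ 197) for 54 k$.
Any bundle with less than 54 k$ falls short of 197.

54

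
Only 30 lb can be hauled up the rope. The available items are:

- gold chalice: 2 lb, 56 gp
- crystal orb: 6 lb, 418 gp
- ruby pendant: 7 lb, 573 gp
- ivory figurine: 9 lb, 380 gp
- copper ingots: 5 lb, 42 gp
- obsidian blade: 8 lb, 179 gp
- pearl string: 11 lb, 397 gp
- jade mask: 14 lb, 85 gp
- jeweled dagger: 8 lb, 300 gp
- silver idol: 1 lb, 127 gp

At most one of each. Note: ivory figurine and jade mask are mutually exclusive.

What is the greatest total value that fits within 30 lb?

1671

Greedy by ratio would take gold chalice + crystal orb + ruby pendant + ivory figurine + copper ingots + silver idol: 30 lb used, total 1596.
The 8 lb tied up in gold chalice and copper ingots and silver idol is better spent on jeweled dagger — total rises to 1671 (30 lb).
Next best is crystal orb + ruby pendant + obsidian blade + jeweled dagger + silver idol at 1597 (30 lb) — short by 74.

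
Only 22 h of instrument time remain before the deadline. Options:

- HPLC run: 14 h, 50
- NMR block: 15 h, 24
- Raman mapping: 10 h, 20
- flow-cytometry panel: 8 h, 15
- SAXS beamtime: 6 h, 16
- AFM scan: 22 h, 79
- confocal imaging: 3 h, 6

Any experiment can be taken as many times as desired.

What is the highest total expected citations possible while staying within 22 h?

79

By expected citations per h: AFM scan 3.59, HPLC run 3.57, SAXS beamtime 2.67, Raman mapping 2.00 lead.
The ratio ordering already packs tightly: AFM scan, 22 h, 79.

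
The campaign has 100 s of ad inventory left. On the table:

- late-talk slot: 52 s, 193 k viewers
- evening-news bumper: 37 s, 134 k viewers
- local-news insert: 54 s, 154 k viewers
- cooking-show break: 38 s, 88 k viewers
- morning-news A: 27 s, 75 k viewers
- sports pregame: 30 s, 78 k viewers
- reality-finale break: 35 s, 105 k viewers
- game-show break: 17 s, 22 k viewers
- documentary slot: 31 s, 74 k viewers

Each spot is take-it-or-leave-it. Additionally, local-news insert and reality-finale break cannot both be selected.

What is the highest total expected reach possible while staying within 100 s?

327

Density check — late-talk slot 3.71, evening-news bumper 3.62, reality-finale break 3.00, local-news insert 2.85 are the best per s.
Taking late-talk slot + evening-news bumper: 89 s used, 327 in expected reach.
The closest alternative, evening-news bumper + morning-news A + reality-finale break, reaches only 314.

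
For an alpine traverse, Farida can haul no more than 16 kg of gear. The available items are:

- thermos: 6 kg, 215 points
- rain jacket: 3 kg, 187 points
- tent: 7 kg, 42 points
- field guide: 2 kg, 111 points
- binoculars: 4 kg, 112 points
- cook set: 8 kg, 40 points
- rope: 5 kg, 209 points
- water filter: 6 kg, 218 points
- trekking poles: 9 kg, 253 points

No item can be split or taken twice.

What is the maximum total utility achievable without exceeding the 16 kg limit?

725

Best packing: rain jacket + field guide + rope + water filter — 16 kg, 725 total.
Nothing else within 16 kg beats 725.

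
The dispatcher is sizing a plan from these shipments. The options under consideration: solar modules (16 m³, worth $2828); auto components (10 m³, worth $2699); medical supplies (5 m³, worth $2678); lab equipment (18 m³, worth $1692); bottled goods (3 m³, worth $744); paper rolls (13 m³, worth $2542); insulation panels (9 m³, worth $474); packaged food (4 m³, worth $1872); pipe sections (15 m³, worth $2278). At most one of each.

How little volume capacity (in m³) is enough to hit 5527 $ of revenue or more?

18

Need the lightest bundle worth ≥ 5527.
auto components + medical supplies + bottled goods reaches 6121 using 18 m³.
Any bundle with less than 18 m³ falls short of 5527.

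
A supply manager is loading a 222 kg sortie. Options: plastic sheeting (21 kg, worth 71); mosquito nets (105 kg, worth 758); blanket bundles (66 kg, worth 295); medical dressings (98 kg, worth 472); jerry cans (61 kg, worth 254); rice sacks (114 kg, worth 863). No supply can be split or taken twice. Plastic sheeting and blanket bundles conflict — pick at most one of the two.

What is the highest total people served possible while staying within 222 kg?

By people served per kg: rice sacks 7.57, mosquito nets 7.22, medical dressings 4.82, blanket bundles 4.47 lead.
Best packing: mosquito nets + rice sacks — 219 kg, 1621 total.
Runner-up medical dressings + rice sacks tops out at 1335.

1621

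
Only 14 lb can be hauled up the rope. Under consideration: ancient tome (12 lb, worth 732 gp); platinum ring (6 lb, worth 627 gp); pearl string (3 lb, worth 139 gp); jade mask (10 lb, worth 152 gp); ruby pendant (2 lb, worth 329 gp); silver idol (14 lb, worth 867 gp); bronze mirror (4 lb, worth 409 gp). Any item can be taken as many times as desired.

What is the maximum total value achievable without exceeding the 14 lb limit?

2303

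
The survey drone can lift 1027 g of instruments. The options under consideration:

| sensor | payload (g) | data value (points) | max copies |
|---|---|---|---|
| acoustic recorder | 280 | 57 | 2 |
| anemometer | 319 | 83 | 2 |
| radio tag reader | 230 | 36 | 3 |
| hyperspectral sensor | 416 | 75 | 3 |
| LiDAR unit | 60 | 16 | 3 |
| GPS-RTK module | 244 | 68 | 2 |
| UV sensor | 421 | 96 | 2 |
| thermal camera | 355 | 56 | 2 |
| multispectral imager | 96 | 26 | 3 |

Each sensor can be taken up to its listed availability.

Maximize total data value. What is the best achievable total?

277

Density check — GPS-RTK module 0.28, multispectral imager 0.27, LiDAR unit 0.27, anemometer 0.26 are the best per g.
Taking the top-ratio sensors first gives 3×LiDAR unit + 2×GPS-RTK module + 3×multispectral imager for 262 (956 g).
Replace LiDAR unit and 2×multispectral imager with anemometer: the trade gains 15 net, giving 277 at 1023 g.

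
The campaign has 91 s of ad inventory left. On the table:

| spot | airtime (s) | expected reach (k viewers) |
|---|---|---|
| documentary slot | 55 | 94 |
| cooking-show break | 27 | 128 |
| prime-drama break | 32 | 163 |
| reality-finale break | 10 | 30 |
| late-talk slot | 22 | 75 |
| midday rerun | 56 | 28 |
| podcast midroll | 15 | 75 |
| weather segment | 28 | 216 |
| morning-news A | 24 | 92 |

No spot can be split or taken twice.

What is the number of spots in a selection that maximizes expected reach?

The maximum expected reach within 91 s is 507.
One optimal bundle: cooking-show break + prime-drama break + weather segment (87 s).
All optima have 3 spots.

3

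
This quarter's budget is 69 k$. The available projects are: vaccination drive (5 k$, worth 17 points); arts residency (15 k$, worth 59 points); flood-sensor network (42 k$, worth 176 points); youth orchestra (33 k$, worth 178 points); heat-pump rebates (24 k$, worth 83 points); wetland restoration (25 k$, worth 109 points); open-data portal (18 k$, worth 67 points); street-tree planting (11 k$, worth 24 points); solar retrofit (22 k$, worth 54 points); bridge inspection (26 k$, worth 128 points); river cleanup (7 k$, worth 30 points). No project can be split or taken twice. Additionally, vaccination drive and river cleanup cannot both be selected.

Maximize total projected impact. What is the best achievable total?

336

By projected impact per k$: youth orchestra 5.39, bridge inspection 4.92, wetland restoration 4.36, river cleanup 4.29 lead.
Youth orchestra + bridge inspection + river cleanup uses 66 of the 69 k$ and totals 336.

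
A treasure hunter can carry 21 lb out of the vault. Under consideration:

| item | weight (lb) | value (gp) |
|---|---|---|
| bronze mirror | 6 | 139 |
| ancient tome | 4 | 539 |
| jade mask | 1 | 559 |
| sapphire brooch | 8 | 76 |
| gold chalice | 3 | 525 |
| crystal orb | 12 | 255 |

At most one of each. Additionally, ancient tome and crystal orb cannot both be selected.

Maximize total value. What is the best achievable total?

1762

Best packing: bronze mirror + ancient tome + jade mask + gold chalice — 14 lb, 1762 total.
That's the maximum — no feasible swap from here does better than 1762.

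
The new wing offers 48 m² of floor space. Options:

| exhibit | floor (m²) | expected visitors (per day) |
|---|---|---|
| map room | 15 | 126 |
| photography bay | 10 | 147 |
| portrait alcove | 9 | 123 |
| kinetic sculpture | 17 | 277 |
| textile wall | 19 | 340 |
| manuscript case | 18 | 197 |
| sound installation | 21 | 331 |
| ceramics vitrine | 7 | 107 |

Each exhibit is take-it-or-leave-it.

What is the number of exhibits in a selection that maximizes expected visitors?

The maximum expected visitors within 48 m² is 778.
One optimal bundle: textile wall + sound installation + ceramics vitrine (47 m²).
All optima have 3 exhibits.

3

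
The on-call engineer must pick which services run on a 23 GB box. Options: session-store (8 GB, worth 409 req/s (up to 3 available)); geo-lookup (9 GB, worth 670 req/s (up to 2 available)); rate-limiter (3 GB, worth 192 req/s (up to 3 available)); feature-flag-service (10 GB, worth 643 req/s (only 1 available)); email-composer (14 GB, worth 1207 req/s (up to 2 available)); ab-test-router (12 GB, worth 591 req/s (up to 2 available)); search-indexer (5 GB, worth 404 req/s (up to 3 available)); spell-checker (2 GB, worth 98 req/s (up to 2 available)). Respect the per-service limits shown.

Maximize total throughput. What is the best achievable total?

1877

By throughput per GB: email-composer 86.21, search-indexer 80.80, geo-lookup 74.44 lead.
A density-first pass picks rate-limiter + email-composer + search-indexer — 1803 at 22 GB.
Dropping rate-limiter and search-indexer frees 8 GB; slotting in geo-lookup (9 GB) lifts the total to 1877 at 23 GB.
Every other selection either busts 23 GB or exceeds an availability limit or fails to beat 1877.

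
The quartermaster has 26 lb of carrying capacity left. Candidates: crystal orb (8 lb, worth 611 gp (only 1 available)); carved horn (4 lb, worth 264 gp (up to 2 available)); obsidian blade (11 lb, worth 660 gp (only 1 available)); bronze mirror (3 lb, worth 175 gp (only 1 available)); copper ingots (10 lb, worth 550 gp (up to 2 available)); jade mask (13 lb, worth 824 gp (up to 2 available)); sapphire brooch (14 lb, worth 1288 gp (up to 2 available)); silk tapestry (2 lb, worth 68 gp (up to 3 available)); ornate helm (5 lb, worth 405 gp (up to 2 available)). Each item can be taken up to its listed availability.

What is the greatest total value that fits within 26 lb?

Sapphire brooch + silk tapestry + 2×ornate helm uses 26 of the 26 lb and totals 2166.
Every other selection either busts 26 lb or exceeds an availability limit or fails to beat 2166.

2166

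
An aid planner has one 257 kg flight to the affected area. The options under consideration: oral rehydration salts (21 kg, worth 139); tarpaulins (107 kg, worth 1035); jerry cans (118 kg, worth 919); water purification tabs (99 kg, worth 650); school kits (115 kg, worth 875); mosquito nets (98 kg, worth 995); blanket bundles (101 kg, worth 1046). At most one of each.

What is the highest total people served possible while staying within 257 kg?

2220

Ranking by ratio (people served/kg): blanket bundles 10.36, mosquito nets 10.15, tarpaulins 9.67, jerry cans 7.79.
Greedy by ratio would take oral rehydration salts + mosquito nets + blanket bundles: 220 kg used, total 2180.
Replace mosquito nets with tarpaulins: the trade gains 40 net, giving 2220 at 229 kg.
The closest alternative, oral rehydration salts + mosquito nets + blanket bundles, reaches only 2180.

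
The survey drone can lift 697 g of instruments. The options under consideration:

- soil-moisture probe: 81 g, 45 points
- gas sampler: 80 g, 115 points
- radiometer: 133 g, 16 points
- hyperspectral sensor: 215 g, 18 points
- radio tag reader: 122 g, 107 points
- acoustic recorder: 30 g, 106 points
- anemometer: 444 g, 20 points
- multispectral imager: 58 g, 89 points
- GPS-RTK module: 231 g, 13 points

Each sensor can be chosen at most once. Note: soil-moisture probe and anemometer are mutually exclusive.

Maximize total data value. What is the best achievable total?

Filling by ratio: soil-moisture probe + gas sampler + radiometer + radio tag reader + acoustic recorder + multispectral imager for 478, with 193 g left unused.
Replace radiometer with hyperspectral sensor: the trade gains 2 net, giving 480 at 586 g.
An exhaustive check of the 512 subsets confirms 480.

480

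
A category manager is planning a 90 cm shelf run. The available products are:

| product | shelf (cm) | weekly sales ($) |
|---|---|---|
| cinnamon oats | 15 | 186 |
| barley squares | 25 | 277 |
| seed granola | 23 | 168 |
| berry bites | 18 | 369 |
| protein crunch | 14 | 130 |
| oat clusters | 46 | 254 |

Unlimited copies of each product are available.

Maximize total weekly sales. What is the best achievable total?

1845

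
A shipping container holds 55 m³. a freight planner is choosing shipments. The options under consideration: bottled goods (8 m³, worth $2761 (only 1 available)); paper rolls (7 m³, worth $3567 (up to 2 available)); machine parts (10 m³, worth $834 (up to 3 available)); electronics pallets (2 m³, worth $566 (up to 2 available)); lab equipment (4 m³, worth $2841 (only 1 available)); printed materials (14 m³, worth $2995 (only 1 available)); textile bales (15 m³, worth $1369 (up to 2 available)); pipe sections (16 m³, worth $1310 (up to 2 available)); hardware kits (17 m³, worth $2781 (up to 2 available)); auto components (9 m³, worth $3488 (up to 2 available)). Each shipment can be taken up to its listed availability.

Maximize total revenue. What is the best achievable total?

Density check — lab equipment 710.25, paper rolls 509.57, auto components 387.56, bottled goods 345.12 are the best per m³.
Filling by ratio: bottled goods + 2×paper rolls + 2×electronics pallets + lab equipment + 2×auto components for 20844, with 7 m³ left unused.
Replace bottled goods with printed materials: the trade gains 234 net, giving 21078 at 54 m³.

21078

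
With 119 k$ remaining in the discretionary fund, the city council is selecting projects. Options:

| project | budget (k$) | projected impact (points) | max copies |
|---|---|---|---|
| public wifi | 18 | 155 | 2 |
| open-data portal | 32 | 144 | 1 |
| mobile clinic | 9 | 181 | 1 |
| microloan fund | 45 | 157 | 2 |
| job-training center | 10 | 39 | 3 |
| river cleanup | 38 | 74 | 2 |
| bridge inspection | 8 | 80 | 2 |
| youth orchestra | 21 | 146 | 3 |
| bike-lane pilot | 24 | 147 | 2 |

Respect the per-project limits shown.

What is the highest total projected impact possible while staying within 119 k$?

1010

By projected impact per k$: mobile clinic 20.11, bridge inspection 10.00, public wifi 8.61 lead.
Greedy by ratio would take 2×public wifi + mobile clinic + job-training center + 2×bridge inspection + 2×youth orchestra: 113 k$ used, total 982.
The 18 k$ tied up in job-training center and bridge inspection is better spent on bike-lane pilot — total rises to 1010 (119 k$).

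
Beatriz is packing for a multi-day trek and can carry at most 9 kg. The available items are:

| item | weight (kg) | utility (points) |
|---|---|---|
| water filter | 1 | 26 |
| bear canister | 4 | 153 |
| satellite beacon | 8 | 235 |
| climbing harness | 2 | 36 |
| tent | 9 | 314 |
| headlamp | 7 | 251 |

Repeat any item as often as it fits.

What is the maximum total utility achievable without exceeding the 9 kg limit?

332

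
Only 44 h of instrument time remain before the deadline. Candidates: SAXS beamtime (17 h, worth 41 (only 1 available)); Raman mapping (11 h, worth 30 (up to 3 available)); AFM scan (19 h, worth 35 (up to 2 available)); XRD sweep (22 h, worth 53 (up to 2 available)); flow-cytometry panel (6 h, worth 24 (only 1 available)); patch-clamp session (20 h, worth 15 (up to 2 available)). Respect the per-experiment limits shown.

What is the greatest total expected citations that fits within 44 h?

Density check — flow-cytometry panel 4.00, Raman mapping 2.73, SAXS beamtime 2.41 are the best per h.
Taking 3×Raman mapping + flow-cytometry panel: 39 h used, 114 in expected citations.

114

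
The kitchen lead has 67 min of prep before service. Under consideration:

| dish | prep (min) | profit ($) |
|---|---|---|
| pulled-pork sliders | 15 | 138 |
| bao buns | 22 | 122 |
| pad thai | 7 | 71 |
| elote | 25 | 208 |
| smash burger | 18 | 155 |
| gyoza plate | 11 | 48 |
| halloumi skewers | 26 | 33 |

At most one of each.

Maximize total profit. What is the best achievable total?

Ranking by ratio (profit/min): pad thai 10.14, pulled-pork sliders 9.20, smash burger 8.61.
Best packing: pulled-pork sliders + pad thai + elote + smash burger — 65 min, 572 total.

572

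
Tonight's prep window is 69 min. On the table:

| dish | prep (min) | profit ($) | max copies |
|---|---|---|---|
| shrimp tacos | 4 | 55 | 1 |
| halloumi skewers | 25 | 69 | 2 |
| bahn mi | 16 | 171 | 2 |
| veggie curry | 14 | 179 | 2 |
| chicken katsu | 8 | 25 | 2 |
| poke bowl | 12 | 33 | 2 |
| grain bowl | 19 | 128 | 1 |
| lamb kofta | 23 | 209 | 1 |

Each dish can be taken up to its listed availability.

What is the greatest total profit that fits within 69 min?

755

Best packing: shrimp tacos + 2×bahn mi + 2×veggie curry — 64 min, 755 total.
No other feasible combination exceeds 755.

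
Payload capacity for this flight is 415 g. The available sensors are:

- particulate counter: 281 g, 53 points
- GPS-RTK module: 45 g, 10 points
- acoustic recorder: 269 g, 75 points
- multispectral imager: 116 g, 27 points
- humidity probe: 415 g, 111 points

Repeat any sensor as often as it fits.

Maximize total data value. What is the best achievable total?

111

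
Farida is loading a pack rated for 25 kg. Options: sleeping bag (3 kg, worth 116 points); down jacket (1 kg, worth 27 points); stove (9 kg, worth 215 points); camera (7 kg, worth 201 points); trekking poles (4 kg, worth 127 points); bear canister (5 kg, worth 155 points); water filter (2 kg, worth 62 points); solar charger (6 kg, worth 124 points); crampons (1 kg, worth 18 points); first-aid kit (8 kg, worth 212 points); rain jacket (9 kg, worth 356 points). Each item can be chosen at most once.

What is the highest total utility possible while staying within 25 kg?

862

A density-first pass picks sleeping bag + down jacket + trekking poles + bear canister + water filter + crampons + rain jacket — 861 at 25 kg.
The 7 kg tied up in down jacket and bear canister and crampons is better spent on camera — total rises to 862 (25 kg).
An exhaustive check of the 2048 subsets confirms 862.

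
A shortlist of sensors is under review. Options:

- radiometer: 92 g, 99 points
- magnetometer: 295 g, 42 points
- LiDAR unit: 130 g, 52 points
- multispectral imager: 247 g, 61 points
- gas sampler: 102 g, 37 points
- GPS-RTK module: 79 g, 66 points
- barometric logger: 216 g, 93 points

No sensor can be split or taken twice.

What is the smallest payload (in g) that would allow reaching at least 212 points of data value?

301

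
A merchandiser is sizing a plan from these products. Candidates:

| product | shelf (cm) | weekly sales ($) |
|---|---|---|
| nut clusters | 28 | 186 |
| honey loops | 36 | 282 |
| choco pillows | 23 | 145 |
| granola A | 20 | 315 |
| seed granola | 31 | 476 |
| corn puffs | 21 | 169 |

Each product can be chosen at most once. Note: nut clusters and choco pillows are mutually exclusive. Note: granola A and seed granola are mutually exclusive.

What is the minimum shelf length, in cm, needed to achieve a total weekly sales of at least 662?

59

Look for the lowest-shelf combination reaching 662.
nut clusters + seed granola reaches 662 using 59 cm.
No combination under 59 cm hits 662.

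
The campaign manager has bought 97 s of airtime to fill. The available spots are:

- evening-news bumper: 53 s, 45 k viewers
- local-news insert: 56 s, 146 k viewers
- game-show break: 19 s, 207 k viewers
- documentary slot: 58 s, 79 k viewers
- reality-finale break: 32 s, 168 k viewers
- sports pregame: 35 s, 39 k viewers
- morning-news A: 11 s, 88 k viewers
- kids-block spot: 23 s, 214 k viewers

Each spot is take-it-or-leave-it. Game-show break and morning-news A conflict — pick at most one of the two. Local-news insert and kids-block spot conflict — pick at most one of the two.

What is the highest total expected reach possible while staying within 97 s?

Game-show break + reality-finale break + kids-block spot uses 74 of the 97 s and totals 589.
The closest alternative, reality-finale break + morning-news A + kids-block spot, reaches only 470.

589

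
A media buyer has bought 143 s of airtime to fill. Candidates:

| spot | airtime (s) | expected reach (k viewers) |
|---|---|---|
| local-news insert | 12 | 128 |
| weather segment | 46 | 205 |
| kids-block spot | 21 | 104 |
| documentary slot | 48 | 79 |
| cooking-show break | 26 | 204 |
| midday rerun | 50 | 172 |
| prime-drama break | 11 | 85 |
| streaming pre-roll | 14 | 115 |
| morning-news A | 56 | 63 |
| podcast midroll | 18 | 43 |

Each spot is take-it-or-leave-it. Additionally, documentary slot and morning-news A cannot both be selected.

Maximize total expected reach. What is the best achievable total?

841

By expected reach per s: local-news insert 10.67, streaming pre-roll 8.21, cooking-show break 7.85 lead.
Taking local-news insert + weather segment + kids-block spot + cooking-show break + prime-drama break + streaming pre-roll: 130 s used, 841 in expected reach.
Nothing else feasible within 143 s beats 841.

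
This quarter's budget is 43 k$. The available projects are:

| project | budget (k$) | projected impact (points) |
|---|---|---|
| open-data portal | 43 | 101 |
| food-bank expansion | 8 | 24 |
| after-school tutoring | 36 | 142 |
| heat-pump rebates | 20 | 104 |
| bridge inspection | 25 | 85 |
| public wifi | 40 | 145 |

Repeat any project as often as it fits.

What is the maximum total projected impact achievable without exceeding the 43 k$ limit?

208

Ranking by ratio (projected impact/k$): heat-pump rebates 5.20, after-school tutoring 3.94, public wifi 3.62, bridge inspection 3.40.
2×heat-pump rebates uses 40 of the 43 k$ and totals 208.
Every other selection either busts 43 k$ or fails to beat 208.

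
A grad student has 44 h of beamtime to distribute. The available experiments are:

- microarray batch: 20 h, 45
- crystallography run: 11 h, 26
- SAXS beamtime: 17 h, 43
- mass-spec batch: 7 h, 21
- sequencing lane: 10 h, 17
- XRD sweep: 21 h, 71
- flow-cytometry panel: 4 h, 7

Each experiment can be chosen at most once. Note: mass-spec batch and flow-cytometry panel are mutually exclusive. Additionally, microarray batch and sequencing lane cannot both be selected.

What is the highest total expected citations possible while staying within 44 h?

121

SAXS beamtime + XRD sweep + flow-cytometry panel uses 42 of the 44 h and totals 121.
Every other selection either busts 44 h or breaks a pairing rule or fails to beat 121.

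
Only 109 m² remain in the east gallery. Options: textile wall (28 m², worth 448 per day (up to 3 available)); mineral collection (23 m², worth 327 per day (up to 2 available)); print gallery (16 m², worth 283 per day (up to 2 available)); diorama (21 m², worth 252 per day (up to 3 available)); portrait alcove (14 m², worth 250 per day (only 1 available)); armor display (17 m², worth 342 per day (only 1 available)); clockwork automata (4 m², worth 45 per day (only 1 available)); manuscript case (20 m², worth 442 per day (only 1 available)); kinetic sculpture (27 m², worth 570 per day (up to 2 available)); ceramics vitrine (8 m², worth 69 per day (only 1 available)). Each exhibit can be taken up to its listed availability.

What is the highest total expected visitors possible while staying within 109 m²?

2219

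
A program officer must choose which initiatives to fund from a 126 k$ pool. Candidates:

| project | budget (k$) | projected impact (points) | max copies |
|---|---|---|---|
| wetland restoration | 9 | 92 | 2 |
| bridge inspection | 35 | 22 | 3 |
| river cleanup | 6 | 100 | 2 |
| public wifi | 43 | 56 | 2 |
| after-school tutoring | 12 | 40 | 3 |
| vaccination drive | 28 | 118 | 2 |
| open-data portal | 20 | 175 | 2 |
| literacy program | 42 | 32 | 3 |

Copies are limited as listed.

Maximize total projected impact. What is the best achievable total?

970

By projected impact per k$: river cleanup 16.67, wetland restoration 10.22, open-data portal 8.75, vaccination drive 4.21 lead.
Best packing: 2×wetland restoration + 2×river cleanup + 2×vaccination drive + 2×open-data portal — 126 k$, 970 total.
No other feasible combination exceeds 970.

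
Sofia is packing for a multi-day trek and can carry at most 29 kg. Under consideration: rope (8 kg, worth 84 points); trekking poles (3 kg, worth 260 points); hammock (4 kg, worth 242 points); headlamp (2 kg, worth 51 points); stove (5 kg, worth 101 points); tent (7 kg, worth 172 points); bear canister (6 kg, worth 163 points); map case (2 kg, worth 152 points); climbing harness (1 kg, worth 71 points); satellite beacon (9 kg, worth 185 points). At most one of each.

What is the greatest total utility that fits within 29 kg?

1161

Density check — trekking poles 86.67, map case 76.00, climbing harness 71.00 are the best per kg.
Taking the top-ratio items first gives trekking poles + hammock + headlamp + tent + bear canister + map case + climbing harness for 1111 (25 kg).
Replace headlamp with stove: the trade gains 50 net, giving 1161 at 28 kg.
That's the maximum — no swap from here does better than 1161.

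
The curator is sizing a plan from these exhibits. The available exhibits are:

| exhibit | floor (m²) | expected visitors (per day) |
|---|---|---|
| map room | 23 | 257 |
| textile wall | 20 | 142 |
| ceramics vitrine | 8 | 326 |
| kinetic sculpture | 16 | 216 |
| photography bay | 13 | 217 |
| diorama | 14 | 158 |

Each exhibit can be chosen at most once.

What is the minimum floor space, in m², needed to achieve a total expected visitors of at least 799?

44

Look for the lowest-floor combination reaching 799.
Taking map room + ceramics vitrine + photography bay gives 800 (≥ 799) for 44 m².
No combination under 44 m² hits 799.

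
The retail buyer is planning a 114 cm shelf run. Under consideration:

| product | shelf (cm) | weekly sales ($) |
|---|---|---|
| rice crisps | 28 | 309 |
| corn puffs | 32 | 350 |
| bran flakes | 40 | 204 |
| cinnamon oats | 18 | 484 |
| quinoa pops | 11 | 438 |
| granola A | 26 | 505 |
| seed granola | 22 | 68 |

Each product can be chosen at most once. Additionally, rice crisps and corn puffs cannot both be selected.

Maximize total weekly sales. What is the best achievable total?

1845

A density-first pass picks rice crisps + cinnamon oats + quinoa pops + granola A + seed granola — 1804 at 105 cm.
The 28 cm tied up in rice crisps is better spent on corn puffs — total rises to 1845 (109 cm).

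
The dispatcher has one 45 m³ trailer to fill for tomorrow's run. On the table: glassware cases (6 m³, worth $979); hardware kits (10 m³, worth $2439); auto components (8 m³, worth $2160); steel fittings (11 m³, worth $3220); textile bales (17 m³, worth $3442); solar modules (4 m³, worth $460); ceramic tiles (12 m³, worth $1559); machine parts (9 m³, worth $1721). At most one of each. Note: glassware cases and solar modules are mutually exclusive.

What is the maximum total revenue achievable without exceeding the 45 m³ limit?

10543

Filling by ratio: glassware cases + hardware kits + auto components + steel fittings + machine parts for 10519, with 1 m³ left unused.
Dropping glassware cases and hardware kits frees 16 m³; slotting in textile bales (17 m³) lifts the total to 10543 at 45 m³.
The closest alternative, glassware cases + hardware kits + auto components + steel fittings + machine parts, reaches only 10519.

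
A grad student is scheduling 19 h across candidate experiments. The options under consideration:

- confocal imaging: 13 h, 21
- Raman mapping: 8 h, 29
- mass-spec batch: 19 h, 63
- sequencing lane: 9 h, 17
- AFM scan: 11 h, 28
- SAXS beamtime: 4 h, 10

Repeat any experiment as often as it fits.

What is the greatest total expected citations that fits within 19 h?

A density-first pass picks 2×Raman mapping — 58 at 16 h.
Replace 2×Raman mapping with mass-spec batch: the trade gains 5 net, giving 63 at 19 h.

63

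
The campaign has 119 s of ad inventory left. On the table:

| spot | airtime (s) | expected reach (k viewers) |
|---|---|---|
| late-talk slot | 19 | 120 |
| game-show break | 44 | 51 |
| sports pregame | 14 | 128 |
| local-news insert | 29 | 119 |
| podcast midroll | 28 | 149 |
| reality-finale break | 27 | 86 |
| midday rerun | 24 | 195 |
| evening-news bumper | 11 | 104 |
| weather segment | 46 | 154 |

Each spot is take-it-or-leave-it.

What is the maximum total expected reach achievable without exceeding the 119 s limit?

Taking the top-ratio spots first gives late-talk slot + sports pregame + podcast midroll + midday rerun + evening-news bumper for 696 (96 s).
The 11 s tied up in evening-news bumper is better spent on local-news insert — total rises to 711 (114 s).

711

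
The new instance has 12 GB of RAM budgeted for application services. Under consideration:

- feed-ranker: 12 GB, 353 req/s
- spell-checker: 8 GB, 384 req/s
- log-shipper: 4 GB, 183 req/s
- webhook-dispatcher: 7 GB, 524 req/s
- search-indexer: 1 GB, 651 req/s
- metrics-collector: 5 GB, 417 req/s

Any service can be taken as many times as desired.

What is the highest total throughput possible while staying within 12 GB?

Taking 12×search-indexer: 12 GB used, 7812 in throughput.
Every other selection either busts 12 GB or fails to beat 7812.

7812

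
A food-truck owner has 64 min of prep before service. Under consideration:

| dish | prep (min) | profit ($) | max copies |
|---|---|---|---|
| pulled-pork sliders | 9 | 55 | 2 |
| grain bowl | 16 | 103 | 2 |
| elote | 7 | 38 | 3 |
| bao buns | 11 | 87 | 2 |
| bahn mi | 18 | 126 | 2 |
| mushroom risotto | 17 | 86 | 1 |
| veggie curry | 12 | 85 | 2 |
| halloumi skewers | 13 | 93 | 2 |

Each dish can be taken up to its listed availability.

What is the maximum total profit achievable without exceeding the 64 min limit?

Taking the top-ratio dishes first gives 2×bao buns + veggie curry + 2×halloumi skewers for 445 (60 min).
Dropping 2×halloumi skewers frees 26 min; slotting in bahn mi + veggie curry (30 min) lifts the total to 470 at 64 min.
No other feasible combination exceeds 470.

470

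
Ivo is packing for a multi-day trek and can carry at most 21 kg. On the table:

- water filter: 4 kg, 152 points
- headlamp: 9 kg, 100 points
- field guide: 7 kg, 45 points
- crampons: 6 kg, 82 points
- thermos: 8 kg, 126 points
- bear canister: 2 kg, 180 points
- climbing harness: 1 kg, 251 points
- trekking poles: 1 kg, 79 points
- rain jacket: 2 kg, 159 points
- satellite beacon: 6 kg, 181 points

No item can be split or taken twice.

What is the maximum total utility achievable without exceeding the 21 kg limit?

Filling by ratio: water filter + bear canister + climbing harness + trekking poles + rain jacket + satellite beacon for 1002, with 5 kg left unused.
Dropping trekking poles frees 1 kg; slotting in crampons (6 kg) lifts the total to 1005 at 21 kg.

1005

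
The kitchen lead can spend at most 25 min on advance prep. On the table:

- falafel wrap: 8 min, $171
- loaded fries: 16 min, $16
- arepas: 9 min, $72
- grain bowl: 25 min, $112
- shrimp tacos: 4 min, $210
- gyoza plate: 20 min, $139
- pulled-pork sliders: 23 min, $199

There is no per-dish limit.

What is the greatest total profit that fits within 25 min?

1260

6×shrimp tacos uses 24 of the 25 min and totals 1260.
No other feasible combination exceeds 1260.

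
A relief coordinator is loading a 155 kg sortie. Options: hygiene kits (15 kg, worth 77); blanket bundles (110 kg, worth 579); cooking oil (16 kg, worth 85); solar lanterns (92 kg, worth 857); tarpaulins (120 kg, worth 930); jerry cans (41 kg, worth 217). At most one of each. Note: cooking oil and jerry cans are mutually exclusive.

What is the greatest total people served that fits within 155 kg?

By people served per kg: solar lanterns 9.32, tarpaulins 7.75, cooking oil 5.31 lead.
Best packing: hygiene kits + solar lanterns + jerry cans — 148 kg, 1151 total.

1151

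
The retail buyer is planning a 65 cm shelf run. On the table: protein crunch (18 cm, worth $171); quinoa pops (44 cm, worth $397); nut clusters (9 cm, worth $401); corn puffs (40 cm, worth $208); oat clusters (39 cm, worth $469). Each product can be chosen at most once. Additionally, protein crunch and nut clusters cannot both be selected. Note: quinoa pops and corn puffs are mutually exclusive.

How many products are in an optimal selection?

2

Optimal total is 870.
nut clusters + oat clusters hits 870 at 48 cm.
Every optimal selection uses 2 products.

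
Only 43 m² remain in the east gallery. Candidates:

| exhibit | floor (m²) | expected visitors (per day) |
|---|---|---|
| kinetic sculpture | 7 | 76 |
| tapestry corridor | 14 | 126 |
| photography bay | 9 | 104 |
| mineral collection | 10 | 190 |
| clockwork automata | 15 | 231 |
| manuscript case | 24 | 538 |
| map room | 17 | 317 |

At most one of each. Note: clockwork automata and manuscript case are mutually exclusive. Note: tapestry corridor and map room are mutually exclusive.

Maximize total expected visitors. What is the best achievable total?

855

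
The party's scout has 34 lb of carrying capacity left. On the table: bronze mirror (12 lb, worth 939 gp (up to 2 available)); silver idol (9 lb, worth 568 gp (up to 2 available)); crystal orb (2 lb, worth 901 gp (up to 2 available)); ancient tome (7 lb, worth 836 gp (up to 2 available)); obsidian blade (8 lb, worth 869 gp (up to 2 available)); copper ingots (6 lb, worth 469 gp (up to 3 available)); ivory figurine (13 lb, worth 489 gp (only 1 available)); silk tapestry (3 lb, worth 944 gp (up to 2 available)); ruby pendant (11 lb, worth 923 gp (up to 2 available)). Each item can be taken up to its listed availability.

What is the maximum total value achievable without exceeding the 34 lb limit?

6264

Ranking by ratio (value/lb): crystal orb 450.50, silk tapestry 314.67, ancient tome 119.43.
The ratio heuristic lands on 2×crystal orb + 2×ancient tome + obsidian blade + 2×silk tapestry (6231) but leaves 2 lb idle.
Replace ancient tome with obsidian blade: the trade gains 33 net, giving 6264 at 33 lb.
That's the maximum — no swap from here does better than 6264.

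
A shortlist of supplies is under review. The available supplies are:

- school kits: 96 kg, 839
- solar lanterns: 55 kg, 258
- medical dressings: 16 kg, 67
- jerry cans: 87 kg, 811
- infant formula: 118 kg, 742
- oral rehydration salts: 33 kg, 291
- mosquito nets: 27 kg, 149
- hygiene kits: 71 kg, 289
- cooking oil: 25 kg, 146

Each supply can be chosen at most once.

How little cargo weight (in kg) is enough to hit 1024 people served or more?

Minimise kg subject to total people served ≥ 1024.
jerry cans + oral rehydration salts: 1102 people served at 120 kg.
No combination under 120 kg hits 1024.

120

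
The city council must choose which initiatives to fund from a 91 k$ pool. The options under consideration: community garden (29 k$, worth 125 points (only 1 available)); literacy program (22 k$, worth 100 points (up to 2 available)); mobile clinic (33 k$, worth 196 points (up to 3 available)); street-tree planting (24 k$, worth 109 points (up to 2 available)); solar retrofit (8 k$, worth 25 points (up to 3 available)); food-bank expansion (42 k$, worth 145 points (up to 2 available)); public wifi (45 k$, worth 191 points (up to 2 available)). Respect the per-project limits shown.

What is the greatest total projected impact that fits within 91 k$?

501

By projected impact per k$: mobile clinic 5.94, literacy program 4.55, street-tree planting 4.54, community garden 4.31 lead.
The ratio heuristic lands on literacy program + 2×mobile clinic (492) but leaves 3 k$ idle.
Dropping literacy program frees 22 k$; slotting in street-tree planting (24 k$) lifts the total to 501 at 90 k$.
Every other selection either busts 91 k$ or exceeds an availability limit or fails to beat 501.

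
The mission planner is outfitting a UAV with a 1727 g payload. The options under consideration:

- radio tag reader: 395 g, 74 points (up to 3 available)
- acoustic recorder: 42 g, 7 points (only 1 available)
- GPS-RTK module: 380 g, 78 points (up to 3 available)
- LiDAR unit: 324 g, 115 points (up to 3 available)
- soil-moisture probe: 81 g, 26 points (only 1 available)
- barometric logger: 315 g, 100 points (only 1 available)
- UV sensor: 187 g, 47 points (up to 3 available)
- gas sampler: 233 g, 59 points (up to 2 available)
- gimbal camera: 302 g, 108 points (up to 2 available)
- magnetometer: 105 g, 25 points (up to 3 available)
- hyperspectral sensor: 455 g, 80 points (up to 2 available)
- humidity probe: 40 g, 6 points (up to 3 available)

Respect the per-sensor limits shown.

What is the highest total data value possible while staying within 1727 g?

594

Density check — gimbal camera 0.36, LiDAR unit 0.35, soil-moisture probe 0.32 are the best per g.
Taking acoustic recorder + 3×LiDAR unit + soil-moisture probe + 2×gimbal camera: 1699 g used, 594 in data value.
That's the maximum — no swap from here does better than 594.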